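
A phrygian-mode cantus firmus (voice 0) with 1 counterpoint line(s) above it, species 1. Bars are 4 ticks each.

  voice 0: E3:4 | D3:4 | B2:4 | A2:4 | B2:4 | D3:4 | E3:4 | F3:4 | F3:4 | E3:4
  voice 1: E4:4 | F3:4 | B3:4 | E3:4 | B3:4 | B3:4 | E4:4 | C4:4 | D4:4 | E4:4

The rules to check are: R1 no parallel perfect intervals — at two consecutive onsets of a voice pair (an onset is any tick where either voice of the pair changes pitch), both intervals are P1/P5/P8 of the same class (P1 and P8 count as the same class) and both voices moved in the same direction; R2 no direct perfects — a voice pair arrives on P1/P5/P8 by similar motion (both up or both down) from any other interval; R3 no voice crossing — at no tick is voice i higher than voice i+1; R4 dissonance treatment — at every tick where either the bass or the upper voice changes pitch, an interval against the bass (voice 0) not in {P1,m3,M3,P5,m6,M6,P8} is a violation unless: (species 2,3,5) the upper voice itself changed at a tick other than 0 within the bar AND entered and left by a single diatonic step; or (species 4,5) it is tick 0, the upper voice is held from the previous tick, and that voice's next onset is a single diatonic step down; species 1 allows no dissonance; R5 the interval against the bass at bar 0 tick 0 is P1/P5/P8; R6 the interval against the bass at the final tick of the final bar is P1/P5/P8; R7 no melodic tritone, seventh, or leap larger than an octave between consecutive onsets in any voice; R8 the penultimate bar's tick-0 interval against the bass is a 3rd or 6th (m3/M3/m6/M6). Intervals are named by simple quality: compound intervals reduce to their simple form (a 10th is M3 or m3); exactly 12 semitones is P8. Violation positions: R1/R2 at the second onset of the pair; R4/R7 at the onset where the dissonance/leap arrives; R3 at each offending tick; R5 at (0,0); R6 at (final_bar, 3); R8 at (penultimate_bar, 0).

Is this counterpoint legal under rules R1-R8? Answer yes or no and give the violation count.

No (5 violations)

bar 0: v0=E3 v1=E4 (P8)
bar 1: v0=D3 v1=F3 (m3)
bar 2: v0=B2 v1=B3 (P8)
bar 3: v0=A2 v1=E3 (P5)
bar 4: v0=B2 v1=B3 (P8)
bar 5: v0=D3 v1=B3 (M6)
bar 6: v0=E3 v1=E4 (P8)
bar 7: v0=F3 v1=C4 (P5)
bar 8: v0=F3 v1=D4 (M6)
bar 9: v0=E3 v1=E4 (P8)
  R7 @ bar1.0: E4->F3 leap 11st
  R7 @ bar2.0: F3->B3 leap 6st
  R2 @ bar3.0: B2/B3 P8 -> A2/E3 P5 similar
  R2 @ bar4.0: A2/E3 P5 -> B2/B3 P8 similar
  R2 @ bar6.0: D3/B3 M6 -> E3/E4 P8 similar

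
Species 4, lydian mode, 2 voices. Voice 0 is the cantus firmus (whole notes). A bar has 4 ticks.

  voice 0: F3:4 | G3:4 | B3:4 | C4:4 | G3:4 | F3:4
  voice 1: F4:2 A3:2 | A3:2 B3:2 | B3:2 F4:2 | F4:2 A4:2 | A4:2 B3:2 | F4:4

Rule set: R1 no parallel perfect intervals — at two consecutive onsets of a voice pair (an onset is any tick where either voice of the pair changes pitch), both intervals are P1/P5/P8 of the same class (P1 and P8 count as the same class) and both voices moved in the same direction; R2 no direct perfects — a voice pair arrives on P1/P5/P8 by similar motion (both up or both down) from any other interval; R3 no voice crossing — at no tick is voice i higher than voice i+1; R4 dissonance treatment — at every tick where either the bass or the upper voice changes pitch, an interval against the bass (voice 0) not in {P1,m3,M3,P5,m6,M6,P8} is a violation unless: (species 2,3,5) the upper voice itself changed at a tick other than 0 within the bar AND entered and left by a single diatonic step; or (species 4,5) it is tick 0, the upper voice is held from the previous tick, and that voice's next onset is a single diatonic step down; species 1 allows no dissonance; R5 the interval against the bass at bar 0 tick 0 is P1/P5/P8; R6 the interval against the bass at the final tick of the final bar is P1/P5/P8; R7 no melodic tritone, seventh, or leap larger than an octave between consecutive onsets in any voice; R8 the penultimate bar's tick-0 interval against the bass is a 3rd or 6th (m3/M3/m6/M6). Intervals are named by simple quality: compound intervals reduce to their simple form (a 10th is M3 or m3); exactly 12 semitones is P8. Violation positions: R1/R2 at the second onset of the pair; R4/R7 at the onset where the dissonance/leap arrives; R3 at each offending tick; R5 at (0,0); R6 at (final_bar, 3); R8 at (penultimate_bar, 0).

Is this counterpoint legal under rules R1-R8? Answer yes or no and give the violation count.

No (8 violations)

bar 0: v0=F3 v1=F4 (P8)
bar 1: v0=G3 v1=A3 (M2)
bar 2: v0=B3 v1=B3 (P1)
bar 3: v0=C4 v1=F4 (P4)
bar 4: v0=G3 v1=A4 (M2)
bar 5: v0=F3 v1=F4 (P8)
  R4 @ bar1.0: G3/A3 M2 untreated
  R4 @ bar2.2: B3/F4 TT untreated
  R7 @ bar2.2: B3->F4 leap 6st
  R4 @ bar3.0: C4/F4 P4 untreated
  R4 @ bar4.0: G3/A4 M2 untreated
  R8 @ bar4.0: penult M2 not 3rd/6th
  R7 @ bar4.2: A4->B3 leap 10st
  R7 @ bar5.0: B3->F4 leap 6st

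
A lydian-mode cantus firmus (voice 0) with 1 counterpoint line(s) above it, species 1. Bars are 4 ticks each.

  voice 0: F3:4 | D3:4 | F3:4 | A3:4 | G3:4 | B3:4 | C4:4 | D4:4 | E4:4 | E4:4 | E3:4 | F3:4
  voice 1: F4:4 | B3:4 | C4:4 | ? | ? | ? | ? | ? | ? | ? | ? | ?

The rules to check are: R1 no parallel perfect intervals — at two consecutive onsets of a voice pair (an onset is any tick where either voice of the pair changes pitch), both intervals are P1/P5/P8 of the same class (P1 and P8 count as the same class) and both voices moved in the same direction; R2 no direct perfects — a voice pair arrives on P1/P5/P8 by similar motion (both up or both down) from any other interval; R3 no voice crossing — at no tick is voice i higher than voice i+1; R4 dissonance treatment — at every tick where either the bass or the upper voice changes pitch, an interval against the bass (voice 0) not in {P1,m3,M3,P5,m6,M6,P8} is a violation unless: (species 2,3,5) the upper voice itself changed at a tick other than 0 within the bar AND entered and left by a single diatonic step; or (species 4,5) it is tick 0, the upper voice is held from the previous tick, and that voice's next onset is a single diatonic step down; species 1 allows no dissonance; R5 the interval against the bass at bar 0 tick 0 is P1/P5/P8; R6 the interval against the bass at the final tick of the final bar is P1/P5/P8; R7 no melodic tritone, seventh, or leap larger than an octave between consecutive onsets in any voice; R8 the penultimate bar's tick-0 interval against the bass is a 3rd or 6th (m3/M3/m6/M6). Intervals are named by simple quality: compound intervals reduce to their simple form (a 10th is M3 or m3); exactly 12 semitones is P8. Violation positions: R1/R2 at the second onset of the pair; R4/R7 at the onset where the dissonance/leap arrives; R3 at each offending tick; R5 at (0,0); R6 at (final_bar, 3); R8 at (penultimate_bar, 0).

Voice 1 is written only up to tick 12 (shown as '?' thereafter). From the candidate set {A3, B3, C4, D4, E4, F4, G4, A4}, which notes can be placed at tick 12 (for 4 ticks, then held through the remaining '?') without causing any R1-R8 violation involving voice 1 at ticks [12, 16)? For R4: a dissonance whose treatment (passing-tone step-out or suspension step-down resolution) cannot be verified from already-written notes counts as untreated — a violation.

A3: legal
B3: violates R4
C4: legal
D4: violates R4
E4: violates R1
F4: legal
G4: violates R4
A4: violates R2

{A3, C4, F4}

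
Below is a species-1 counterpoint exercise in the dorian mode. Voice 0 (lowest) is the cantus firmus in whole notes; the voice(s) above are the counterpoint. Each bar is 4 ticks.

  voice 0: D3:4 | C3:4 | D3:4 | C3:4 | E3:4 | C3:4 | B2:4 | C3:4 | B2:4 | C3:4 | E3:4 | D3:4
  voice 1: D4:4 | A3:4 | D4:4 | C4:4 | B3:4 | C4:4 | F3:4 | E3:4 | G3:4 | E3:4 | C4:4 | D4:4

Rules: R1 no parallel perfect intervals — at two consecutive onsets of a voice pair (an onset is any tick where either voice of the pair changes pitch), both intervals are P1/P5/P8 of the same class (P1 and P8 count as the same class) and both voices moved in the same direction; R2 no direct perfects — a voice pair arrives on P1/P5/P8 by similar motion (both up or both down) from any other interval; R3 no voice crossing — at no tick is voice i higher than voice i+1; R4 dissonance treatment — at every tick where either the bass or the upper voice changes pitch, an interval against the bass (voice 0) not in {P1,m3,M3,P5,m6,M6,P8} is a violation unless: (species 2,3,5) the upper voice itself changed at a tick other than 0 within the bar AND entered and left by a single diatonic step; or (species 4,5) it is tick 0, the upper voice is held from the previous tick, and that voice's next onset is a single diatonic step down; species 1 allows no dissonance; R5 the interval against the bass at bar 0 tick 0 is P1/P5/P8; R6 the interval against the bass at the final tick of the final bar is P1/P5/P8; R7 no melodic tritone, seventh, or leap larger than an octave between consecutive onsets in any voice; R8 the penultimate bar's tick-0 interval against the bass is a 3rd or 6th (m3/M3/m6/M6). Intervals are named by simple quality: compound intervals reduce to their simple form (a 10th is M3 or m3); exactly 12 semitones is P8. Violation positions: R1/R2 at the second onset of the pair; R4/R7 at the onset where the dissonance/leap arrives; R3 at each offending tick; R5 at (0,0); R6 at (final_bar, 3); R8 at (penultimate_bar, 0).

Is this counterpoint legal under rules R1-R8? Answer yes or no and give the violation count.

No (3 violations)

bar 0: v0=D3 v1=D4 (P8)
bar 1: v0=C3 v1=A3 (M6)
bar 2: v0=D3 v1=D4 (P8)
bar 3: v0=C3 v1=C4 (P8)
bar 4: v0=E3 v1=B3 (P5)
bar 5: v0=C3 v1=C4 (P8)
bar 6: v0=B2 v1=F3 (TT)
bar 7: v0=C3 v1=E3 (M3)
bar 8: v0=B2 v1=G3 (m6)
bar 9: v0=C3 v1=E3 (M3)
bar 10: v0=E3 v1=C4 (m6)
bar 11: v0=D3 v1=D4 (P8)
  R2 @ bar2.0: C3/A3 M6 -> D3/D4 P8 similar
  R1 @ bar3.0: D3/D4 P8 -> C3/C4 P8 similar
  R4 @ bar6.0: B2/F3 TT untreated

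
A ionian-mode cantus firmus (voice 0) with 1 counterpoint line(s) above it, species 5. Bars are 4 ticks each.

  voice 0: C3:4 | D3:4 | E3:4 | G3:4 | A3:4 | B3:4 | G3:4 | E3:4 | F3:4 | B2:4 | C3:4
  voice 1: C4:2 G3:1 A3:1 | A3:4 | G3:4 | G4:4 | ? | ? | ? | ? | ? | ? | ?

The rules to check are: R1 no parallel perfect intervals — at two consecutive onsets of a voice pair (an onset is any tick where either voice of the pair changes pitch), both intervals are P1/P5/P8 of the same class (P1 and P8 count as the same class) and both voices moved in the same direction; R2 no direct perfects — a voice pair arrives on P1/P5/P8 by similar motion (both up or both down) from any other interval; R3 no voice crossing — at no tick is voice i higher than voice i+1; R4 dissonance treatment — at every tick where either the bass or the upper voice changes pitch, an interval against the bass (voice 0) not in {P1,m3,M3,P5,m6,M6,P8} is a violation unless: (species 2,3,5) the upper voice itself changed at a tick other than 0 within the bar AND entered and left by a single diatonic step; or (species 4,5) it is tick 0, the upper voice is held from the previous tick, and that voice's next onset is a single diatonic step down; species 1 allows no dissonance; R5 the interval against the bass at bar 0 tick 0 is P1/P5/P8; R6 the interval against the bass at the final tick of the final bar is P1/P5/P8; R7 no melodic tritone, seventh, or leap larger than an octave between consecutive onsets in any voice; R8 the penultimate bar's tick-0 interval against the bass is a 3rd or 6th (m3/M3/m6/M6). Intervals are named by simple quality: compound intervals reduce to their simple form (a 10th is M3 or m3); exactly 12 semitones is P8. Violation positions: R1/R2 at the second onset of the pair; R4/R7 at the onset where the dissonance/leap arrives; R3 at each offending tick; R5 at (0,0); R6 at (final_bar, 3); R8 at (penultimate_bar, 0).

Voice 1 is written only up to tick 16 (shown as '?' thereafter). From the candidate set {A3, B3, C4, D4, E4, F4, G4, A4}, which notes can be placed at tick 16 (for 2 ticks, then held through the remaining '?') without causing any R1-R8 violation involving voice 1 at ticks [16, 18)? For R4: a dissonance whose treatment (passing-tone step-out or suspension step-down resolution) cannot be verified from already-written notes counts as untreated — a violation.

A3: violates R7
B3: violates R4
C4: legal
D4: violates R4
E4: legal
F4: legal
G4: violates R4
A4: violates R1

{C4, E4, F4}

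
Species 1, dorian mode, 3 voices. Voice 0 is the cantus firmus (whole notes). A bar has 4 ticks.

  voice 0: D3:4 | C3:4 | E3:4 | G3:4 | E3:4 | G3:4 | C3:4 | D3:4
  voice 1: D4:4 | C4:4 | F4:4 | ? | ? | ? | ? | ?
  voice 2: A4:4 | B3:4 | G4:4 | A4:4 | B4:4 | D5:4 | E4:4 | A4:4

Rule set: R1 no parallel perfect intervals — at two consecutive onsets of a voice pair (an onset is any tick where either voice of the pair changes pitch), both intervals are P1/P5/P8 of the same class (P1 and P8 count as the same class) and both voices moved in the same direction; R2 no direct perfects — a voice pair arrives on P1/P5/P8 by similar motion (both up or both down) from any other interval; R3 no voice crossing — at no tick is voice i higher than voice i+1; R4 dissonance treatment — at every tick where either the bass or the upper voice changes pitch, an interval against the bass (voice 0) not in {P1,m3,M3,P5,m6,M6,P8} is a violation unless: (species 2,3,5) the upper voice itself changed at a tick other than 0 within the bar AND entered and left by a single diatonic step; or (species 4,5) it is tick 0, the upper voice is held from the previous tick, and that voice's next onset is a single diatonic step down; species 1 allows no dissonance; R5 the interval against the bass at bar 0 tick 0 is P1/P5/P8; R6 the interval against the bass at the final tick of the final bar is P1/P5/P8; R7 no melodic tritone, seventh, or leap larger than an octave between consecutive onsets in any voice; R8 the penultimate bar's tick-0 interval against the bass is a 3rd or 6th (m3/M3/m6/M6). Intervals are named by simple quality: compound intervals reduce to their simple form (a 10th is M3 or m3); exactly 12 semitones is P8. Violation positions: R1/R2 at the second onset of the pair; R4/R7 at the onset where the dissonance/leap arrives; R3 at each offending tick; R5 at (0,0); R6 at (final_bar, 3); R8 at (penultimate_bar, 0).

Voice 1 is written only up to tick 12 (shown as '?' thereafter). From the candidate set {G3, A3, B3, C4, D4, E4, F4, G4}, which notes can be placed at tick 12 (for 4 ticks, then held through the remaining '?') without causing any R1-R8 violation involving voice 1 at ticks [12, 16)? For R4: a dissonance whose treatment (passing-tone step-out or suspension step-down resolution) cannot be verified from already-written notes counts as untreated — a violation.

G3: violates R7
A3: violates R4
B3: violates R7
C4: violates R4
D4: legal
E4: legal
F4: violates R4
G4: violates R2

{D4, E4}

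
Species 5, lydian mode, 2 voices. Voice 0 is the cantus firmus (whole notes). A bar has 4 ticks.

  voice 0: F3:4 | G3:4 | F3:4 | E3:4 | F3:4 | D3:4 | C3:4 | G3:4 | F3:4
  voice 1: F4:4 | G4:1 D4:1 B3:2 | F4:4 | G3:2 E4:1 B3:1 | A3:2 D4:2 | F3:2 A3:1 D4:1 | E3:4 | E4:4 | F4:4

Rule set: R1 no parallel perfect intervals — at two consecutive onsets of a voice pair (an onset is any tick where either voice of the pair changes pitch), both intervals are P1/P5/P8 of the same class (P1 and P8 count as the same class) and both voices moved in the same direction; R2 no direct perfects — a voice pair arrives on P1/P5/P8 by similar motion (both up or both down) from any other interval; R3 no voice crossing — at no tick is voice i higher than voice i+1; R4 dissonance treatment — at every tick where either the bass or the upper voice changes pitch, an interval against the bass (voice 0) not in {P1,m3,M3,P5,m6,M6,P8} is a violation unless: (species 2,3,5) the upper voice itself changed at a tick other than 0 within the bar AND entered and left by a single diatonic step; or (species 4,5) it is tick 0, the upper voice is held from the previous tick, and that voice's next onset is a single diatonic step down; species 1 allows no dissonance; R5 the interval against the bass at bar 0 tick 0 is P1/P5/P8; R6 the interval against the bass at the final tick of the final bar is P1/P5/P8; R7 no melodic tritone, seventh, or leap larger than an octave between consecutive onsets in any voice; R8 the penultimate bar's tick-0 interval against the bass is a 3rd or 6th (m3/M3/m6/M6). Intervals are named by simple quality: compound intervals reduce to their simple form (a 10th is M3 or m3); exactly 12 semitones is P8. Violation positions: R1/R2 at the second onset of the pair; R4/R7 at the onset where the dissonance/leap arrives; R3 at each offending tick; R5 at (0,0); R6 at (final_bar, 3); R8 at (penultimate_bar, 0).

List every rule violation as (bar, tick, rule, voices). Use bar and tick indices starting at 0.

(1, 0, R1, (0, 1))
(2, 0, R7, (1,))
(3, 0, R7, (1,))
(6, 0, R7, (1,))

bar 0: v0=F3 v1=F4 downbeat P8
bar 1: v0=G3 v1=G4 downbeat P8
bar 2: v0=F3 v1=F4 downbeat P8
bar 3: v0=E3 v1=G3 downbeat m3
bar 4: v0=F3 v1=A3 downbeat M3
bar 5: v0=D3 v1=F3 downbeat m3
bar 6: v0=C3 v1=E3 downbeat M3
bar 7: v0=G3 v1=E4 downbeat M6
bar 8: v0=F3 v1=F4 downbeat P8
  -> R1 @ bar 1 tick 0 v(0, 1): F3/F4 P8 -> G3/G4 P8 similar
  -> R7 @ bar 2 tick 0 v(1,): B3->F4 leap 6st
  -> R7 @ bar 3 tick 0 v(1,): F4->G3 leap 10st
  -> R7 @ bar 6 tick 0 v(1,): D4->E3 leap 10st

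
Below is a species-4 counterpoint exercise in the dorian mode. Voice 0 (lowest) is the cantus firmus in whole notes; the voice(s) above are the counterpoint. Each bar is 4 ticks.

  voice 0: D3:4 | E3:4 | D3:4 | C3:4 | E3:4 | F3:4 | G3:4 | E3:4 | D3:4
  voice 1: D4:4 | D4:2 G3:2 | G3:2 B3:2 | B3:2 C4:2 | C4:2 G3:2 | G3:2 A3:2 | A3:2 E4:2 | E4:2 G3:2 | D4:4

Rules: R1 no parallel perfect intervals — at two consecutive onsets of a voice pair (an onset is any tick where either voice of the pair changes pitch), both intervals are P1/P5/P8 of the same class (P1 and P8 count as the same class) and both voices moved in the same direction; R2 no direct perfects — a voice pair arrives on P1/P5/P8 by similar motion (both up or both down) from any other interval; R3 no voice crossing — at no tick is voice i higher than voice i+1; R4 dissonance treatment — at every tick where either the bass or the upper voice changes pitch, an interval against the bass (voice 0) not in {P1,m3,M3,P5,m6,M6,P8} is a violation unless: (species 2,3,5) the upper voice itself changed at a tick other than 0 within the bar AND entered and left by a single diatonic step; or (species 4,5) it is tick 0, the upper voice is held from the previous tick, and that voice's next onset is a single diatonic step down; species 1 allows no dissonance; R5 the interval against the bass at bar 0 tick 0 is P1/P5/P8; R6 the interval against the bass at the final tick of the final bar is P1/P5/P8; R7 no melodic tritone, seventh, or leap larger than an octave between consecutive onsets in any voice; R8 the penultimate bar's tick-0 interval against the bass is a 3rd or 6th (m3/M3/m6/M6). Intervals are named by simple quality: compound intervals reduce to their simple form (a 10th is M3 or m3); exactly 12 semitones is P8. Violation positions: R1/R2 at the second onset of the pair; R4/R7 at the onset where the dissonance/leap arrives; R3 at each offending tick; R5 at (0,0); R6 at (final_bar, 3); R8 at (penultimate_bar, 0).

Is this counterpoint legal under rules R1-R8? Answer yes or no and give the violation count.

bar 0: v0=D3 v1=D4 (P8)
bar 1: v0=E3 v1=D4 (m7)
bar 2: v0=D3 v1=G3 (P4)
bar 3: v0=C3 v1=B3 (M7)
bar 4: v0=E3 v1=C4 (m6)
bar 5: v0=F3 v1=G3 (M2)
bar 6: v0=G3 v1=A3 (M2)
bar 7: v0=E3 v1=E4 (P8)
bar 8: v0=D3 v1=D4 (P8)
  R4 @ bar1.0: E3/D4 m7 untreated
  R4 @ bar2.0: D3/G3 P4 untreated
  R4 @ bar3.0: C3/B3 M7 untreated
  R4 @ bar5.0: F3/G3 M2 untreated
  R4 @ bar6.0: G3/A3 M2 untreated
  R8 @ bar7.0: penult P8 not 3rd/6th

No (6 violations)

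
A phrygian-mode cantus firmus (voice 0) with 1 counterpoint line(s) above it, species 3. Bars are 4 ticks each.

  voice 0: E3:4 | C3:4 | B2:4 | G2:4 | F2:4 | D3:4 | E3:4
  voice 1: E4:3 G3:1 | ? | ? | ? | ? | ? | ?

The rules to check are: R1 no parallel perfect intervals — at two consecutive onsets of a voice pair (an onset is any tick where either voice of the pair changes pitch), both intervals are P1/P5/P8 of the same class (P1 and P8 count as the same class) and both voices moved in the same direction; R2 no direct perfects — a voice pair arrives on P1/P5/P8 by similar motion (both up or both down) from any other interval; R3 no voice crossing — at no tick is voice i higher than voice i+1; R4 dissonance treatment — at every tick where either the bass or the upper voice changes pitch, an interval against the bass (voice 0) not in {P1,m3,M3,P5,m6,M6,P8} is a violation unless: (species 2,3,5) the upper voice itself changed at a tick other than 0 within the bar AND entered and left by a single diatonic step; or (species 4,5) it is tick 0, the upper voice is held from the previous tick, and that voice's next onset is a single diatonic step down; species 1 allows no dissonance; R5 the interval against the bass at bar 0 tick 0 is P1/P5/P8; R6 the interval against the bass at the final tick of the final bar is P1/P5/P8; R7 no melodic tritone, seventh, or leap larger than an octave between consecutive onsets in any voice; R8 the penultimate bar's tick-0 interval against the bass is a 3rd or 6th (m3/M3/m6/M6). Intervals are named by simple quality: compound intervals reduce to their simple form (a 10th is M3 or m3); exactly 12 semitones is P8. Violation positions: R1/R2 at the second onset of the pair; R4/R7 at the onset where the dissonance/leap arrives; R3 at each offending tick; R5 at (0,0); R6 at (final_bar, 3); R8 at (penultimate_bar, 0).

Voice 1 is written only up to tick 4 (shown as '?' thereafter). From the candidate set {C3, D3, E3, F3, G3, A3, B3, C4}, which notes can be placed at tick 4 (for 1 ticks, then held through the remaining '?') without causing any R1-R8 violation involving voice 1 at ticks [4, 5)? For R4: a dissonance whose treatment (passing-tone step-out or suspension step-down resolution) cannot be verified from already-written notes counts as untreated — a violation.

{A3, C4, E3, G3}

C3: violates R2
D3: violates R4
E3: legal
F3: violates R4
G3: legal
A3: legal
B3: violates R4
C4: legal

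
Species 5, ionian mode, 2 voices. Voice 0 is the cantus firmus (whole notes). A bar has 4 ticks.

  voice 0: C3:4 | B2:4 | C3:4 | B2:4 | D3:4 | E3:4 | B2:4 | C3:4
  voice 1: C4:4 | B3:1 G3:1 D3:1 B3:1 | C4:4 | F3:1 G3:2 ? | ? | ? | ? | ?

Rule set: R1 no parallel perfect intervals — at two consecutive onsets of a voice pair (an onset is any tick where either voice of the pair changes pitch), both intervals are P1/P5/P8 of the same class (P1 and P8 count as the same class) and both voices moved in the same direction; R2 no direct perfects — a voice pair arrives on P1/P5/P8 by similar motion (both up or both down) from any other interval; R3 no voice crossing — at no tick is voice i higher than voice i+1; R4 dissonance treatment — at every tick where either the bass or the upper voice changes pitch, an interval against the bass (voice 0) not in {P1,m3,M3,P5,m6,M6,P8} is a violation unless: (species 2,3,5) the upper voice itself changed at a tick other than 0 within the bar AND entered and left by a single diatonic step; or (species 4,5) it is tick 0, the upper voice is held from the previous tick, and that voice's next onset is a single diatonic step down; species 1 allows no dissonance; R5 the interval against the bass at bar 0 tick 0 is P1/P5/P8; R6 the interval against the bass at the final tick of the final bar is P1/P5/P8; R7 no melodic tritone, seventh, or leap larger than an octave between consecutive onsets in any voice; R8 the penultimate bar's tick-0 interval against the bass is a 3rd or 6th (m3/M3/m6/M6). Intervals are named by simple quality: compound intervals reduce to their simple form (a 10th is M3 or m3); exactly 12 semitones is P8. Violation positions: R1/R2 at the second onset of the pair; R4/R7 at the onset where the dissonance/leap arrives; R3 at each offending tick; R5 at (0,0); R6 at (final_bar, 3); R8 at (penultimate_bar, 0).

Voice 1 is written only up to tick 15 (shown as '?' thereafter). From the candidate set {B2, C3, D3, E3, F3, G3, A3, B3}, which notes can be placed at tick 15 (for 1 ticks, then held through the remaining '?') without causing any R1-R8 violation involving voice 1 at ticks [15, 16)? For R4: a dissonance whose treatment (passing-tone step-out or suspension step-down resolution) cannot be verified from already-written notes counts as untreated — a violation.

{B2, B3, D3, G3}

B2: legal
C3: violates R4
D3: legal
E3: violates R4
F3: violates R4
G3: legal
A3: violates R4
B3: legal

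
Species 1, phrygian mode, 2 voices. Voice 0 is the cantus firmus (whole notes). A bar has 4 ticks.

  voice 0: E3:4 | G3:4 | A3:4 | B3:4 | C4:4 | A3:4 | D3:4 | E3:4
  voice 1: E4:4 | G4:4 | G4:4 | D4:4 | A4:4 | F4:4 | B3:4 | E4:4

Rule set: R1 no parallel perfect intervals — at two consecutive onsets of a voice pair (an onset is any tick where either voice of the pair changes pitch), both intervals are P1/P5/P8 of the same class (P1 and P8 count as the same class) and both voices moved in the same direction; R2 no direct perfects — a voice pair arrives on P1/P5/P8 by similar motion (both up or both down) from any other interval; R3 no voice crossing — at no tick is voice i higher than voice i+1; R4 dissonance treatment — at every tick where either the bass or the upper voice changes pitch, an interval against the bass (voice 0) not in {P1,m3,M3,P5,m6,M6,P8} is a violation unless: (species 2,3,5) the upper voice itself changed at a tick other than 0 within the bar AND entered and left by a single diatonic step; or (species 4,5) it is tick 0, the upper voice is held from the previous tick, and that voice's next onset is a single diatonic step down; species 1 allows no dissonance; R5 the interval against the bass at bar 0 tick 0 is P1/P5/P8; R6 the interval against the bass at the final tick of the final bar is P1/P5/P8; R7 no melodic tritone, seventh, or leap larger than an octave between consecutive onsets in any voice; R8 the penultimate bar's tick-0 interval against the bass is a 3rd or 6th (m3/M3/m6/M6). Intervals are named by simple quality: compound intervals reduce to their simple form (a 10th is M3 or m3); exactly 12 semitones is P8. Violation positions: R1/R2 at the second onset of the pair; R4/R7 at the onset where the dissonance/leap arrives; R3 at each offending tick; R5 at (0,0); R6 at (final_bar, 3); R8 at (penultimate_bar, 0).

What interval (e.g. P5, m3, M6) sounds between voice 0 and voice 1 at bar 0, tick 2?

voice 0=E3 voice 1=E4 -> P8

P8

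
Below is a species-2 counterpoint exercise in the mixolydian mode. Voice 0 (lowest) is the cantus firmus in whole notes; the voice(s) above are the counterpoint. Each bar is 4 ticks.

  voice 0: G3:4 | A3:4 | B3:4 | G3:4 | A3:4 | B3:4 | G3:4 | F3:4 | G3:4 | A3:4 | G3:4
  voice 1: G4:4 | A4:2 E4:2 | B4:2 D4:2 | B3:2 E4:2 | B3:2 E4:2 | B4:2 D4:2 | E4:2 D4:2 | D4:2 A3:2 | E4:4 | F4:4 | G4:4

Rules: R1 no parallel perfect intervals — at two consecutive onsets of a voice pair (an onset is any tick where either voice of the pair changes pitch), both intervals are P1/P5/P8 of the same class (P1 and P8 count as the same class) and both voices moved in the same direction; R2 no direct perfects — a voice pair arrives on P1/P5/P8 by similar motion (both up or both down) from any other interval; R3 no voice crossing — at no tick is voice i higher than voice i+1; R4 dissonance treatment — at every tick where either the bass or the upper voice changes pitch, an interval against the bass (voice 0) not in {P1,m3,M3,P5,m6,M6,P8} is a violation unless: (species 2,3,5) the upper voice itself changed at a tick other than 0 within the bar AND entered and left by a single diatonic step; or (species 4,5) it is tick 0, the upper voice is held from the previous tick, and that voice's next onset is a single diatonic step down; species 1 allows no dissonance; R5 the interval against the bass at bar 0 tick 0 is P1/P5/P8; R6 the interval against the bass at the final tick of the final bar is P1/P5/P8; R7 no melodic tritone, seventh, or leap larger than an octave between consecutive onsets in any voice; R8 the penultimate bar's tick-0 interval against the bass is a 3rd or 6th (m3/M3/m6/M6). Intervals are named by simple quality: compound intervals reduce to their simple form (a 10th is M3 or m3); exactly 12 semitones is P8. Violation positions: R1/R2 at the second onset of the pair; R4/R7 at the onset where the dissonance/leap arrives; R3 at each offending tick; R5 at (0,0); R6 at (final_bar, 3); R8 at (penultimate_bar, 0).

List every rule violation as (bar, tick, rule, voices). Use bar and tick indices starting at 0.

(1, 0, R1, (0, 1))
(2, 0, R2, (0, 1))
(4, 0, R4, (0, 1))
(5, 0, R2, (0, 1))

bar 0: v0=G3 v1=G4 downbeat P8
bar 1: v0=A3 v1=A4 downbeat P8
bar 2: v0=B3 v1=B4 downbeat P8
bar 3: v0=G3 v1=B3 downbeat M3
bar 4: v0=A3 v1=B3 downbeat M2
bar 5: v0=B3 v1=B4 downbeat P8
bar 6: v0=G3 v1=E4 downbeat M6
bar 7: v0=F3 v1=D4 downbeat M6
bar 8: v0=G3 v1=E4 downbeat M6
bar 9: v0=A3 v1=F4 downbeat m6
bar 10: v0=G3 v1=G4 downbeat P8
  -> R1 @ bar 1 tick 0 v(0, 1): G3/G4 P8 -> A3/A4 P8 similar
  -> R2 @ bar 2 tick 0 v(0, 1): A3/E4 P5 -> B3/B4 P8 similar
  -> R4 @ bar 4 tick 0 v(0, 1): A3/B3 M2 untreated
  -> R2 @ bar 5 tick 0 v(0, 1): A3/E4 P5 -> B3/B4 P8 similar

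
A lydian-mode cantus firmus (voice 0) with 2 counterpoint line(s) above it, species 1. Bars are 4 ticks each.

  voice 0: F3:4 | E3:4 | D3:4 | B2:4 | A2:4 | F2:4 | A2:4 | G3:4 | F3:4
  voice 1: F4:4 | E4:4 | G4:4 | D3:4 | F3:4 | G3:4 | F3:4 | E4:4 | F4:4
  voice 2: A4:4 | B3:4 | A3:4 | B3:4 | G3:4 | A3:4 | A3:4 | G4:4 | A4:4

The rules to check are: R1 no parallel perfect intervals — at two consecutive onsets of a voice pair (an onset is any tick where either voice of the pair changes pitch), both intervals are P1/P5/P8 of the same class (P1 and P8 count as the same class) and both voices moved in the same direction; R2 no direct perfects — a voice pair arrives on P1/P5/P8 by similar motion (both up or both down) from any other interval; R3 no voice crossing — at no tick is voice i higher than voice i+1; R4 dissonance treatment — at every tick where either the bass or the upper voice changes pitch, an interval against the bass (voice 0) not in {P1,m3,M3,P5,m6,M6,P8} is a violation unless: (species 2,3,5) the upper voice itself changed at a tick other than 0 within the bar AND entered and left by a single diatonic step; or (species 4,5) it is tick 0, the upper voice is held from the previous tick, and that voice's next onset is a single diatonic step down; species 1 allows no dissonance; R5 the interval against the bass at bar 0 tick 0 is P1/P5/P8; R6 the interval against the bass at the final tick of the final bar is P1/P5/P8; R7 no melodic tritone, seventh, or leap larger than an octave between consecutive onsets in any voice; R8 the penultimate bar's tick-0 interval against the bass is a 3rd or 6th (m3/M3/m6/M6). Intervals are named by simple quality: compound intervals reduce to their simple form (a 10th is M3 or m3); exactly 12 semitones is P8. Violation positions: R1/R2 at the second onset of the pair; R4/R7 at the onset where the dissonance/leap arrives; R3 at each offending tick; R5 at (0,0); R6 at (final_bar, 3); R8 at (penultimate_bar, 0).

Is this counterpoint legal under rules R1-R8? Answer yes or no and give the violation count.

bar 0: v0=F3 v1=F4 v2=A4 (M3)
bar 1: v0=E3 v1=E4 v2=B3 (P5)
bar 2: v0=D3 v1=G4 v2=A3 (P5)
bar 3: v0=B2 v1=D3 v2=B3 (P8)
bar 4: v0=A2 v1=F3 v2=G3 (m7)
bar 5: v0=F2 v1=G3 v2=A3 (M3)
bar 6: v0=A2 v1=F3 v2=A3 (P8)
bar 7: v0=G3 v1=E4 v2=G4 (P8)
bar 8: v0=F3 v1=F4 v2=A4 (M3)
  R5 @ bar0.0: opens on M3
  R1 @ bar1.0: F3/F4 P8 -> E3/E4 P8 similar
  R2 @ bar1.0: F3/A4 M3 -> E3/B3 P5 similar
  R3 @ bar1.0: E4 above B3
  R7 @ bar1.0: A4->B3 leap 10st
  R3 @ bar1.1: E4 above B3
  R3 @ bar1.2: E4 above B3
  R3 @ bar1.3: E4 above B3
  R1 @ bar2.0: E3/B3 P5 -> D3/A3 P5 similar
  R3 @ bar2.0: G4 above A3
  R4 @ bar2.0: D3/G4 P4 untreated
  R3 @ bar2.1: G4 above A3
  R3 @ bar2.2: G4 above A3
  R3 @ bar2.3: G4 above A3
  R7 @ bar3.0: G4->D3 leap 17st
  R4 @ bar4.0: A2/G3 m7 untreated
  R4 @ bar5.0: F2/G3 M2 untreated
  R1 @ bar7.0: A2/A3 P8 -> G3/G4 P8 similar
  R7 @ bar7.0: A2->G3 leap 10st
  R7 @ bar7.0: F3->E4 leap 11st
  R7 @ bar7.0: A3->G4 leap 10st
  R8 @ bar7.0: penult P8 not 3rd/6th
  R6 @ bar8.3: closes on M3

No (23 violations)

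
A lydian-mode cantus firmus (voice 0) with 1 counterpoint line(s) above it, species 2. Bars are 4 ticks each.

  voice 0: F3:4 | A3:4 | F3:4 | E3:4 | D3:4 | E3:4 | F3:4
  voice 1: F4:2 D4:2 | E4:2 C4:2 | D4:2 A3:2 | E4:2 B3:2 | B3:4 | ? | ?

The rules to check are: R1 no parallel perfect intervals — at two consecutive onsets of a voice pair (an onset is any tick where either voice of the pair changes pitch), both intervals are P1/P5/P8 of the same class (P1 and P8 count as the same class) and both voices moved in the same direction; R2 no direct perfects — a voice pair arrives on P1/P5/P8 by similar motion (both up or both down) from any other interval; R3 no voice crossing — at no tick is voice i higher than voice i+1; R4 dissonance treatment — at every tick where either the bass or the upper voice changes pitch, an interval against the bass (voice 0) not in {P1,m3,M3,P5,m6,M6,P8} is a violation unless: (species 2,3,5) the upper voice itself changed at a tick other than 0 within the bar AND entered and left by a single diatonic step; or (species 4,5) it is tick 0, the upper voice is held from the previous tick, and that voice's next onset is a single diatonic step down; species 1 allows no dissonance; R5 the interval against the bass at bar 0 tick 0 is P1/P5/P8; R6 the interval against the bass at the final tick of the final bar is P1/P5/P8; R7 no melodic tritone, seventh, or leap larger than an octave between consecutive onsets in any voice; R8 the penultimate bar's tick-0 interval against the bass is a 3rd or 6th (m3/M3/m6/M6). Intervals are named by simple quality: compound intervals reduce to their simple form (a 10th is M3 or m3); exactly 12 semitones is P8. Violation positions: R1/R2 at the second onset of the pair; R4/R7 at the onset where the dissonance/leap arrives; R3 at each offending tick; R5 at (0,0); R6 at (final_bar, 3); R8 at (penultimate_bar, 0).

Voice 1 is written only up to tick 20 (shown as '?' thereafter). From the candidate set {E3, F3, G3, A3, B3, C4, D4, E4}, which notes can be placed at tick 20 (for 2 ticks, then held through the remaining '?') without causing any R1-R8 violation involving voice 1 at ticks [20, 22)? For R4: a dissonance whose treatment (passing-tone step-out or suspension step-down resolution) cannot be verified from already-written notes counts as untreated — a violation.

{C4, G3}

E3: violates R8
F3: violates R4,R7,R8
G3: legal
A3: violates R4,R8
B3: violates R8
C4: legal
D4: violates R4,R8
E4: violates R2,R8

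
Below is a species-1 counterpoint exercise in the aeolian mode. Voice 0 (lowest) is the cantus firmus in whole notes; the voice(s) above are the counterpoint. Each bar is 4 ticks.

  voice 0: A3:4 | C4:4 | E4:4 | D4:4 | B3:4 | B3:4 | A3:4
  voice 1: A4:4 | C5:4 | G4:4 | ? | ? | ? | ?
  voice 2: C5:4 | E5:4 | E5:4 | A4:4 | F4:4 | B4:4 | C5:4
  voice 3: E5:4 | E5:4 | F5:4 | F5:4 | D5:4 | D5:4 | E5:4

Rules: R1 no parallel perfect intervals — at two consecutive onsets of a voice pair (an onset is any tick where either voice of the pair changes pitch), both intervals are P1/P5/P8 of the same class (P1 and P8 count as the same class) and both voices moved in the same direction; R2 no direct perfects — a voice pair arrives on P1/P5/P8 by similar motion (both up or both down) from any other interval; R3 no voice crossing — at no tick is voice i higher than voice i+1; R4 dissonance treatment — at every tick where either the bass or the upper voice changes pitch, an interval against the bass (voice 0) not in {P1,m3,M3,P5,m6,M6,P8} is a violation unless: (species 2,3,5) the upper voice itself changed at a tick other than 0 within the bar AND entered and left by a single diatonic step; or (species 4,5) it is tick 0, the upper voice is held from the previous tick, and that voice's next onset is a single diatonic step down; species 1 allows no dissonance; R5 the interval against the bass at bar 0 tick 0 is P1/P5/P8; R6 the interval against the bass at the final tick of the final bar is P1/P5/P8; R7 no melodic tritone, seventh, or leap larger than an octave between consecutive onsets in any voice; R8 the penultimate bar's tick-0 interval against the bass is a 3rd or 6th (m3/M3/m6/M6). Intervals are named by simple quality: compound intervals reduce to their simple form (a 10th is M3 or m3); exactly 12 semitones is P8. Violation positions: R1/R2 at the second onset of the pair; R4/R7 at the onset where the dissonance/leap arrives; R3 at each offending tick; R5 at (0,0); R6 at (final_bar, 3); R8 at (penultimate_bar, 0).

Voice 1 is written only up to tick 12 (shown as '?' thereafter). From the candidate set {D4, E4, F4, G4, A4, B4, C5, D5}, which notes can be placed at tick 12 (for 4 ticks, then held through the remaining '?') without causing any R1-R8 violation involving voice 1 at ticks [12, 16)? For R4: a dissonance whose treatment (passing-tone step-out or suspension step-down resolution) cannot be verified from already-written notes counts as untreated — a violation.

D4: violates R2
E4: violates R4
F4: legal
G4: violates R4
A4: legal
B4: violates R3
C5: violates R3,R4
D5: violates R3

{A4, F4}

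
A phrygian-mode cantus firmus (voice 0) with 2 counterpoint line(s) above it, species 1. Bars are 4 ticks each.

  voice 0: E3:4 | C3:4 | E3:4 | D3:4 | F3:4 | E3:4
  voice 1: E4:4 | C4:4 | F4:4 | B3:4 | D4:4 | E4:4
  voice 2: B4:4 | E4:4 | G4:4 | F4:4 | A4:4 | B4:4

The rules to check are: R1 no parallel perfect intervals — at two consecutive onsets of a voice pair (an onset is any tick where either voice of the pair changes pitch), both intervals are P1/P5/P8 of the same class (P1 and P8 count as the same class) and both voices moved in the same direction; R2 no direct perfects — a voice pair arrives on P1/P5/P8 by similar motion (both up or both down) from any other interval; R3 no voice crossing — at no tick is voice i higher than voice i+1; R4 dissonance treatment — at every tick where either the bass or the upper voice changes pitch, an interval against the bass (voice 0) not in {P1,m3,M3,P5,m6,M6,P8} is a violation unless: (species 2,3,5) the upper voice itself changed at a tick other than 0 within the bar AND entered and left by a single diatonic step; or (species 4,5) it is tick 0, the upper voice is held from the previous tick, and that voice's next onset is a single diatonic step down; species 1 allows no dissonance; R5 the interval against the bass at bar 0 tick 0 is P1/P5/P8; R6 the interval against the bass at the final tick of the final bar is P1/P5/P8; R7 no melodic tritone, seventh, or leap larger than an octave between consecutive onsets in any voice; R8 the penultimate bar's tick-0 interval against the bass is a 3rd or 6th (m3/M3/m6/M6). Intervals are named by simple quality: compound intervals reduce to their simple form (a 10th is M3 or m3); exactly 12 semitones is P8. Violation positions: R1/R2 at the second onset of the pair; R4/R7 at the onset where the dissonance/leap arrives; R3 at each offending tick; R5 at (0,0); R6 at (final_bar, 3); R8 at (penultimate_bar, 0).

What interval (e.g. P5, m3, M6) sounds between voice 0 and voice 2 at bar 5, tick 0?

P5

voice 0=E3 voice 2=B4 -> P5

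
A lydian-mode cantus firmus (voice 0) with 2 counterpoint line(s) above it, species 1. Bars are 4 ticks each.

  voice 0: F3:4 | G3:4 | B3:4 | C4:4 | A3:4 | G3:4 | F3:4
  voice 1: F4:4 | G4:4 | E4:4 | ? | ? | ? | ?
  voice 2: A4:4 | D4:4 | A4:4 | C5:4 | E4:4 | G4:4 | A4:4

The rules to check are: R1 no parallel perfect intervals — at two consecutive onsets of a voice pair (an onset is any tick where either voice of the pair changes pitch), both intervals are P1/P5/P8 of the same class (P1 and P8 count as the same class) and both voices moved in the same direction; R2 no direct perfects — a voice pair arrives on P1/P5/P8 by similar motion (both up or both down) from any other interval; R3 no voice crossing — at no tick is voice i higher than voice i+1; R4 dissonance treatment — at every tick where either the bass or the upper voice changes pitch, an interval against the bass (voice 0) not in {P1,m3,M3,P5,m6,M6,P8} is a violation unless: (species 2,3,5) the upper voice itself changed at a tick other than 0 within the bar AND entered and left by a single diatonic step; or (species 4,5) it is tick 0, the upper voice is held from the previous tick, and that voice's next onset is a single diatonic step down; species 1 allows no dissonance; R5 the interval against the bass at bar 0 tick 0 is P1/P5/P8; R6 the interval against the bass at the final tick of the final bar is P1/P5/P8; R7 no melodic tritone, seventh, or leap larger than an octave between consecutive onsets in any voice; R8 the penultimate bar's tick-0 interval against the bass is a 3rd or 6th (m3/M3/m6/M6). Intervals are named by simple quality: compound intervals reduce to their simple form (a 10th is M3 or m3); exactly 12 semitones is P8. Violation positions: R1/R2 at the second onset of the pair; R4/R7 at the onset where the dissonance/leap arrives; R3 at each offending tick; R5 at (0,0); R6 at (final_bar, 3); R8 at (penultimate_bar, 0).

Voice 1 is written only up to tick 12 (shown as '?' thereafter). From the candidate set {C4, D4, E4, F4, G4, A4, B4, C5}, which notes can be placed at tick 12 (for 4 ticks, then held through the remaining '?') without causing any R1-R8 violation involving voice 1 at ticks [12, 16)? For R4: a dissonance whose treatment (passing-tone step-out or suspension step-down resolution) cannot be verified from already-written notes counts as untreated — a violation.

{A4, C4, E4}

C4: legal
D4: violates R4
E4: legal
F4: violates R2,R4
G4: violates R2
A4: legal
B4: violates R4
C5: violates R2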